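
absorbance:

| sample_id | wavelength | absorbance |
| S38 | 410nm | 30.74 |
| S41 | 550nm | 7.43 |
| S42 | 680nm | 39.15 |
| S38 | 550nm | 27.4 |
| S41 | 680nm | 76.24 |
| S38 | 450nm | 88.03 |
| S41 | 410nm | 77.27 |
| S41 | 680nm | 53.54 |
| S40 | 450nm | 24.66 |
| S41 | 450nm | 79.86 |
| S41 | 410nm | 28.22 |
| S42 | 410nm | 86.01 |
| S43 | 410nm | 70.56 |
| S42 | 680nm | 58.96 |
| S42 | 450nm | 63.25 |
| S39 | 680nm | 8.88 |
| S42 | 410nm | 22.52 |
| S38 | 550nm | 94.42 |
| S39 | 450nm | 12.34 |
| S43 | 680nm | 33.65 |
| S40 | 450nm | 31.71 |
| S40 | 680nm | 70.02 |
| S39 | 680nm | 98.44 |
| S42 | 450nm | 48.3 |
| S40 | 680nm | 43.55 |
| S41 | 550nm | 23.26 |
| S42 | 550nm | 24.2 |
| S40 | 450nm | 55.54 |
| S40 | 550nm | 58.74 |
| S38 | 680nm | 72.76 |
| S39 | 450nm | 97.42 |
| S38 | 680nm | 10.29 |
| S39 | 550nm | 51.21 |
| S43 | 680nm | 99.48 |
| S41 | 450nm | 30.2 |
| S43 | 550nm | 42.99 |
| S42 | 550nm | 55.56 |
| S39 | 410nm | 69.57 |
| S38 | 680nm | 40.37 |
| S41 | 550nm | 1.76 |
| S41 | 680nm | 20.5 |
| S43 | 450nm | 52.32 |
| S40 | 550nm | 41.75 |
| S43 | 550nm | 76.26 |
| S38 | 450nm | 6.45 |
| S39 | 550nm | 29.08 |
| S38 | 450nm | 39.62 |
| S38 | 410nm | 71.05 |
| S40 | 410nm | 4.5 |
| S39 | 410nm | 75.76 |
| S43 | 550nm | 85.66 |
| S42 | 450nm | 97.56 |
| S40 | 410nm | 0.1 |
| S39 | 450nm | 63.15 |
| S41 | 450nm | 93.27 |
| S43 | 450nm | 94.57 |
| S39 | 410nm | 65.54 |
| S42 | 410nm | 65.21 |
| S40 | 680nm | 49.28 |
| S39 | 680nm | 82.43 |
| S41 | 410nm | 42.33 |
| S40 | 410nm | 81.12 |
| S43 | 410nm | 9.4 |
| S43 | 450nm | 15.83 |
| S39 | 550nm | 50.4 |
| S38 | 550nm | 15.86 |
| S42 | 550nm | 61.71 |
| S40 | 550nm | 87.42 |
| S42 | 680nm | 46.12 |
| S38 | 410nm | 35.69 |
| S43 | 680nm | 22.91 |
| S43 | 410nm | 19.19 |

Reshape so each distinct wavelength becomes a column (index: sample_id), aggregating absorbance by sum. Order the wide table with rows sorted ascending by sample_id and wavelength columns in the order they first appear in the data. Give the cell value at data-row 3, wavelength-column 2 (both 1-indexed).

187.91

With rows sorted ascending by sample_id, row 3 is sample_id=S40. wavelength columns in first-appearance order: 410nm, 550nm, 680nm, 450nm; column 2 is 550nm.
Long rows with sample_id=S40, wavelength=550nm: 58.74 + 41.75 + 87.42 = 187.91.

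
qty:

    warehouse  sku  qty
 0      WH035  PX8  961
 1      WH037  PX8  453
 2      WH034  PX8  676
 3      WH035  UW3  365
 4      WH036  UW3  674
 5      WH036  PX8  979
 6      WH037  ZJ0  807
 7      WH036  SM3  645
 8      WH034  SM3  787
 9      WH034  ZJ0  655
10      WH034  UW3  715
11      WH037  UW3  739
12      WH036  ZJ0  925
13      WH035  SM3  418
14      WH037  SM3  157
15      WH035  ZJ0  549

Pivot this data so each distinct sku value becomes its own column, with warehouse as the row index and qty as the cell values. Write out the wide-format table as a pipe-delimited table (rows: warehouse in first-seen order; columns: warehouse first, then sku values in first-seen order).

| warehouse | PX8 | UW3 | ZJ0 | SM3 |
| WH035 | 961 | 365 | 549 | 418 |
| WH037 | 453 | 739 | 807 | 157 |
| WH034 | 676 | 715 | 655 | 787 |
| WH036 | 979 | 674 | 925 | 645 |

Columns: warehouse plus the 4 distinct sku values (PX8, UW3, ZJ0, SM3).
For example, row WH035 column PX8 takes qty=961 from the long row (WH035, PX8).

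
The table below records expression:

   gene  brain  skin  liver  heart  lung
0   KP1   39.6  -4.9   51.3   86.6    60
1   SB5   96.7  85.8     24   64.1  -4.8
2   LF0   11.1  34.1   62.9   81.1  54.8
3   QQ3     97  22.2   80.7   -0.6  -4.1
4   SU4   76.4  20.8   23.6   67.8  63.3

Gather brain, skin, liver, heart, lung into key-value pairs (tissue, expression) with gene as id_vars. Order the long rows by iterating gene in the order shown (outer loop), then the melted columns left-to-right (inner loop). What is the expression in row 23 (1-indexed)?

25 rows total (5 × 5). Row 23: index ⌊(23-1)/5⌋ = 4 into gene → SU4; (23-1) mod 5 = 2 into the melted columns → liver.
So row 23 is (SU4, liver, 23.6); expression = 23.6.

23.6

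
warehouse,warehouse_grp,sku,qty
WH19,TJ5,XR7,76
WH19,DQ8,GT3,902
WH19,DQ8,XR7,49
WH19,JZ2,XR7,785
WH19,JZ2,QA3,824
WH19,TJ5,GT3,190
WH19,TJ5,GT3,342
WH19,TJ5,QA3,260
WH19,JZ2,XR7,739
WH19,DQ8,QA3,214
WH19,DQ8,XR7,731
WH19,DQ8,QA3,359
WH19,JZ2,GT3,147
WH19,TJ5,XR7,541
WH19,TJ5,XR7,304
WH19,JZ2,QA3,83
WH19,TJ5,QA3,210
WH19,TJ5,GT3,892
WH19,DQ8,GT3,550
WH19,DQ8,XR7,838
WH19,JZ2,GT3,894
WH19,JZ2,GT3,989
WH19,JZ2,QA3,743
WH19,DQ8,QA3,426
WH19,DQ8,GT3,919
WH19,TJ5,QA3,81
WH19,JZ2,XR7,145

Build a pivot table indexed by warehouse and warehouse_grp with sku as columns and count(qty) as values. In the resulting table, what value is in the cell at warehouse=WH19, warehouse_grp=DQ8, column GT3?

3

Rows with warehouse=WH19, warehouse_grp=DQ8 and sku=GT3: qty values are 902, 550, 919.
3 rows match — count = 3.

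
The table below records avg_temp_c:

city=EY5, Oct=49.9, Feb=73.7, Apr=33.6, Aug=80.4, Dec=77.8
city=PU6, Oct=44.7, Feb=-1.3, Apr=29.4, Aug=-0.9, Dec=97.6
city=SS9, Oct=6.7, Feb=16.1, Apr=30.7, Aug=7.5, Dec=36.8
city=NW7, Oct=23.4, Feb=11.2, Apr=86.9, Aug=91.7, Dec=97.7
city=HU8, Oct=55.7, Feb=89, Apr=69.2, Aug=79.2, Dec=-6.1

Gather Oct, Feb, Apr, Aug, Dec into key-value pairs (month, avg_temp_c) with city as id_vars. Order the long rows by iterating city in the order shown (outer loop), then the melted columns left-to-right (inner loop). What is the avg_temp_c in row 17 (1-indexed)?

25 rows total (5 × 5). Row 17: index ⌊(17-1)/5⌋ = 3 into city → NW7; (17-1) mod 5 = 1 into the melted columns → Feb.
So row 17 is (NW7, Feb, 11.2); avg_temp_c = 11.2.

11.2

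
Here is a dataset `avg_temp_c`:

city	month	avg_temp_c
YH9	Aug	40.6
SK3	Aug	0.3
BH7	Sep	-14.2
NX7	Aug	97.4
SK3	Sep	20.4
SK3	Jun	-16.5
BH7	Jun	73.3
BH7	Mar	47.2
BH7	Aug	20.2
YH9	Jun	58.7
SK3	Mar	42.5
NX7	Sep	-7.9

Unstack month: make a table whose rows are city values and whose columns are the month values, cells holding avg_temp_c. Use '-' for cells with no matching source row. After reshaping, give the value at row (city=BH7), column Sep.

-14.2

The long row with city=BH7, month=Sep has avg_temp_c=-14.2.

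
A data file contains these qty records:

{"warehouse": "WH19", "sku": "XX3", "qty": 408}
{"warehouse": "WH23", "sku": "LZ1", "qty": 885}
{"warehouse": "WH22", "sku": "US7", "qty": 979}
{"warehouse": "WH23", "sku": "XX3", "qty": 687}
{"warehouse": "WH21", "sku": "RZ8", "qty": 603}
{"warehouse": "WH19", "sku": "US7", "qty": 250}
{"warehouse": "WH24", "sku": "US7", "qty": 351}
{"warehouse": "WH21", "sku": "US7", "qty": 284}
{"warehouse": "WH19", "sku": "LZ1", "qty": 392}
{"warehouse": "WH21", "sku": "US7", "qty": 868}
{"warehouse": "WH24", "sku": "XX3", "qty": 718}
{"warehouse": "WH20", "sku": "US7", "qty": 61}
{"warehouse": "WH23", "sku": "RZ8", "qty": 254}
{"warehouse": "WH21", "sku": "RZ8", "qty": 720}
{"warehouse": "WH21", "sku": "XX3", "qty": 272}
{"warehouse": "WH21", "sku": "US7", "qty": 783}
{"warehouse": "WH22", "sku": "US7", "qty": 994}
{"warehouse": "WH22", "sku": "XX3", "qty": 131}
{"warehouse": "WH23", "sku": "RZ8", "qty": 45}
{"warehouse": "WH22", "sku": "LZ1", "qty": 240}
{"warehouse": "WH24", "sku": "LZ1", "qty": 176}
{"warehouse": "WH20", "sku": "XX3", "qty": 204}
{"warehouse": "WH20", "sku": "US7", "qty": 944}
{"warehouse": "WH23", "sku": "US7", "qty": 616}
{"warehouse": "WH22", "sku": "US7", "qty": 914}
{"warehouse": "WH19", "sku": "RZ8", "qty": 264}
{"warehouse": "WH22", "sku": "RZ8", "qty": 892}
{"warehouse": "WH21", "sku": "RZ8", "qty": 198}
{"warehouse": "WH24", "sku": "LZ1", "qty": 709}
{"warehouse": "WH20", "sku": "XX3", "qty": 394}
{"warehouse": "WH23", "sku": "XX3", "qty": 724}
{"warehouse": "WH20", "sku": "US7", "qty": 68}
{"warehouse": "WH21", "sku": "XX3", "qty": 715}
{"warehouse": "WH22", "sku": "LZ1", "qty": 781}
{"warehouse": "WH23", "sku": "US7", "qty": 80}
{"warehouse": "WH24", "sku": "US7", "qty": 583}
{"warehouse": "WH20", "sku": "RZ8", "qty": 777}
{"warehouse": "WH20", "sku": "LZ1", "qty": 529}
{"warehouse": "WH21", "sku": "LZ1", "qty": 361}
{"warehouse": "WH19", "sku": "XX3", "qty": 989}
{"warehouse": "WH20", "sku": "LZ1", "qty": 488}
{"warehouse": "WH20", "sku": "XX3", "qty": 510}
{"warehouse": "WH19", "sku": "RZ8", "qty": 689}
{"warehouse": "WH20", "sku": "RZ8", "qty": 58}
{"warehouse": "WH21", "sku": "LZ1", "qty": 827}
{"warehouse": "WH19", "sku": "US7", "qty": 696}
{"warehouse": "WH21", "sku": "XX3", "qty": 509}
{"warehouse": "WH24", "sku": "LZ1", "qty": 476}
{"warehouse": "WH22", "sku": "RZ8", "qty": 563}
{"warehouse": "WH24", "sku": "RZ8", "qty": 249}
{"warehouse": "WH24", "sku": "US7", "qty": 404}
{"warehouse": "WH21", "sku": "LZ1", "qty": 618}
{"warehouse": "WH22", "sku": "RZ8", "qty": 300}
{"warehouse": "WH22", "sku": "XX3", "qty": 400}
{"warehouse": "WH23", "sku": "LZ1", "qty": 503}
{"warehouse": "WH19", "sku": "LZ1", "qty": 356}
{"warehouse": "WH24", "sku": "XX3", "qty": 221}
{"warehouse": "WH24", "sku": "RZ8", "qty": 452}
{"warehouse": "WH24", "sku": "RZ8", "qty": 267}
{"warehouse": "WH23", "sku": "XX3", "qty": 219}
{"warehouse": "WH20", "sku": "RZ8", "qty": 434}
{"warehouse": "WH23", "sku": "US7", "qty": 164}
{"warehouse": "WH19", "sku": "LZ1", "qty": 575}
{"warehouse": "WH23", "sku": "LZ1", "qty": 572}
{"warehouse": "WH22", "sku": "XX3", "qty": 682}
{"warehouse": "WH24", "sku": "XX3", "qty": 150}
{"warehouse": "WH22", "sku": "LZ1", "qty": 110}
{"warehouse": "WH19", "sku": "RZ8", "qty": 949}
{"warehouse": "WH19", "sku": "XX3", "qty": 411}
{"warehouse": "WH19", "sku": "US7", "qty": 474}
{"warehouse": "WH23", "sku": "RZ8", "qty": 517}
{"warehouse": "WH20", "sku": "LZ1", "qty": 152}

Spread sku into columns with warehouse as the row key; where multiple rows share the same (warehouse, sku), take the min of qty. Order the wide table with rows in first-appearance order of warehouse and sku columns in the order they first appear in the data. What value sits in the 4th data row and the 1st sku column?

272

With rows in first-appearance order of warehouse, row 4 is warehouse=WH21. sku columns in first-appearance order: XX3, LZ1, US7, RZ8; column 1 is XX3.
Long rows with warehouse=WH21, sku=XX3: min(272, 715, 509) = 272.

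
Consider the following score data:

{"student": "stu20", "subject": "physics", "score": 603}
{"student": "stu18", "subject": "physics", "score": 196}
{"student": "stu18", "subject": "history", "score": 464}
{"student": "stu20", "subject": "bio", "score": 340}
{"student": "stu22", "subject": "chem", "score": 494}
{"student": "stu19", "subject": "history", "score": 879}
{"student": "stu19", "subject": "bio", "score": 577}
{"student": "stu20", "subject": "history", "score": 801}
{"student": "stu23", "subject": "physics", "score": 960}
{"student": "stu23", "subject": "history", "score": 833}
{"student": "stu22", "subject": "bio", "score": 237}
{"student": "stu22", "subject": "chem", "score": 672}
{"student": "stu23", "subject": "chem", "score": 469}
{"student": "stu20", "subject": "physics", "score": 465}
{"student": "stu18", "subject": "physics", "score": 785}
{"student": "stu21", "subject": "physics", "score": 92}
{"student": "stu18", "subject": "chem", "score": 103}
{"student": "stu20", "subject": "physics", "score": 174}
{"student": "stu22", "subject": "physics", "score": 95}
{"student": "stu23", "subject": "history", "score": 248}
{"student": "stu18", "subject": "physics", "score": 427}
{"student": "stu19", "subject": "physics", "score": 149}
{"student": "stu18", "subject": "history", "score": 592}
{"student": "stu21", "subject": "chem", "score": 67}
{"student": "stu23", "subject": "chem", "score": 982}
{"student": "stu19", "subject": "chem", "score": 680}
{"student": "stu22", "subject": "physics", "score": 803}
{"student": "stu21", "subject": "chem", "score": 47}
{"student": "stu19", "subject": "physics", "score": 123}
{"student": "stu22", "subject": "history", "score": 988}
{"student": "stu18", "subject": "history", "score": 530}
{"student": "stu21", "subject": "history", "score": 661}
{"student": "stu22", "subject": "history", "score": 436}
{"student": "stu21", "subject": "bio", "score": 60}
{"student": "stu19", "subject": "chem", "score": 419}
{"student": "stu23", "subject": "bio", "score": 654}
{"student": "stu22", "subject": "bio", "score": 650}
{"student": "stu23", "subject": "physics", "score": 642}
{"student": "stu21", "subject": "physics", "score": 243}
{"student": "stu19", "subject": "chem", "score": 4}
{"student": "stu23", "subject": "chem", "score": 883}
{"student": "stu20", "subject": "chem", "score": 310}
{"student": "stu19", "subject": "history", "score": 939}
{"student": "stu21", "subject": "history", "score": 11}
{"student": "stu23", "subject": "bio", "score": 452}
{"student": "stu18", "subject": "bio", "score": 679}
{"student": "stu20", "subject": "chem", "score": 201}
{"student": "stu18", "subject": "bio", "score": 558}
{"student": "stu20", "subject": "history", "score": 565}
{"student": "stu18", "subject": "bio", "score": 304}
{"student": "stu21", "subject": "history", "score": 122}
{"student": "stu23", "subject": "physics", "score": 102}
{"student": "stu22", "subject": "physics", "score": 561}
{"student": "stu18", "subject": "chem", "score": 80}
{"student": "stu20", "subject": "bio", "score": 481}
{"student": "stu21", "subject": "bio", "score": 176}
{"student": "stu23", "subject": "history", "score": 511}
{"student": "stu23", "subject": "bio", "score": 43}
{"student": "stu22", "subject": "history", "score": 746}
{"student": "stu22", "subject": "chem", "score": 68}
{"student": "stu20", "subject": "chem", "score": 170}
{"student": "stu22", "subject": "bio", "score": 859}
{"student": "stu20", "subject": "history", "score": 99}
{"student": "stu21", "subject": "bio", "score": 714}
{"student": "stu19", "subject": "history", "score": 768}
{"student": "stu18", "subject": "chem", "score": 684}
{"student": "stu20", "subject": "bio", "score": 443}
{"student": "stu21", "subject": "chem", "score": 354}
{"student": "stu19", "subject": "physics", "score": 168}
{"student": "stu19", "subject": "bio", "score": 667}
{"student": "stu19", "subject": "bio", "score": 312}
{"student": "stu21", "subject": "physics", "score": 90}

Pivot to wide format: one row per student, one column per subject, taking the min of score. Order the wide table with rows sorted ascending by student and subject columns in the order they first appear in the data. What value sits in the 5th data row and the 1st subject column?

With rows sorted ascending by student, row 5 is student=stu22. subject columns in first-appearance order: physics, history, bio, chem; column 1 is physics.
Long rows with student=stu22, subject=physics: min(95, 803, 561) = 95.

95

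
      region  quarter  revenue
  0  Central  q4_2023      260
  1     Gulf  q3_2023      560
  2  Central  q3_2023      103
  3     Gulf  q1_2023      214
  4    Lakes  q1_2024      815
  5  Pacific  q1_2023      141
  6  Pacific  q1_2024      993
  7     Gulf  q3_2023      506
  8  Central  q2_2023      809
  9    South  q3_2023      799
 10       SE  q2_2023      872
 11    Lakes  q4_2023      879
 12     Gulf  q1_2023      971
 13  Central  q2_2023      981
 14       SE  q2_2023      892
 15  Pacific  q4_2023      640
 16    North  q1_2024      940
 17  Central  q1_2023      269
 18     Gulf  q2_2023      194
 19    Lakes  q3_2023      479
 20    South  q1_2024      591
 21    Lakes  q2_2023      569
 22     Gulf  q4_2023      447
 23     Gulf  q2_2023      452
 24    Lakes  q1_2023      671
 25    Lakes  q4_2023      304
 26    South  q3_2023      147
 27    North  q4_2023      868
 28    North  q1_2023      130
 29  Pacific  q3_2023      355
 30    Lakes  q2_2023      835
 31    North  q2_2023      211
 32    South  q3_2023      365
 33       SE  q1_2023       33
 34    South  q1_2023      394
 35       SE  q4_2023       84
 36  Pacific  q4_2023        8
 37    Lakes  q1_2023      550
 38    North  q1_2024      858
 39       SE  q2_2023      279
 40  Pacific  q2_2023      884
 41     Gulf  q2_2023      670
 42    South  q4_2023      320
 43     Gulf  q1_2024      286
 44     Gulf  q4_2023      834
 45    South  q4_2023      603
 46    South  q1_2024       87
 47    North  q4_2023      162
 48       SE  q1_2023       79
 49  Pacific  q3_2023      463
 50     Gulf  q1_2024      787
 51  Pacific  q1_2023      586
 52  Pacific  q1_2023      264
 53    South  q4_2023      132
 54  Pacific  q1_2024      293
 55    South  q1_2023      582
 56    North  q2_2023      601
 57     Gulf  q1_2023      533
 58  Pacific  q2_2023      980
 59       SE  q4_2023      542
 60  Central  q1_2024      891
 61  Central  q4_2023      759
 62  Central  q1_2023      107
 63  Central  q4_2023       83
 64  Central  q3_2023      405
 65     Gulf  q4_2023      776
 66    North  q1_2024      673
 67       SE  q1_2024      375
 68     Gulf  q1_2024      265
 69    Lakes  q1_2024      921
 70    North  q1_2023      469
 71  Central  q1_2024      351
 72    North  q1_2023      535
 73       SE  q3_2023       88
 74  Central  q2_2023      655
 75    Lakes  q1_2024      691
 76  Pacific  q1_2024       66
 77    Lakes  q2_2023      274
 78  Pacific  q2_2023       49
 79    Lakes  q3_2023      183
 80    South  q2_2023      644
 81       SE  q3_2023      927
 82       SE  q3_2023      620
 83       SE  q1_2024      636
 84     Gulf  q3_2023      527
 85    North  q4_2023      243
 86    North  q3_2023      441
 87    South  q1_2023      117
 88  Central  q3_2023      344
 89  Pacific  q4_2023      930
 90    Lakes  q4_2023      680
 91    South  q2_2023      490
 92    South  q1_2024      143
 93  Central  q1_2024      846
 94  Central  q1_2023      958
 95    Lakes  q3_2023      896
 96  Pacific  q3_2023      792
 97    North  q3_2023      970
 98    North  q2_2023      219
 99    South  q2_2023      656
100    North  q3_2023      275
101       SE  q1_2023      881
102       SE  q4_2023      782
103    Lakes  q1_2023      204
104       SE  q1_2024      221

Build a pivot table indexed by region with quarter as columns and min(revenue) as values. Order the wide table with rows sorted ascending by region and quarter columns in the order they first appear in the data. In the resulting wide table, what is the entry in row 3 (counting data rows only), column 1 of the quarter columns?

304

With rows sorted ascending by region, row 3 is region=Lakes. quarter columns in first-appearance order: q4_2023, q3_2023, q1_2023, q1_2024, q2_2023; column 1 is q4_2023.
Long rows with region=Lakes, quarter=q4_2023: min(879, 304, 680) = 304.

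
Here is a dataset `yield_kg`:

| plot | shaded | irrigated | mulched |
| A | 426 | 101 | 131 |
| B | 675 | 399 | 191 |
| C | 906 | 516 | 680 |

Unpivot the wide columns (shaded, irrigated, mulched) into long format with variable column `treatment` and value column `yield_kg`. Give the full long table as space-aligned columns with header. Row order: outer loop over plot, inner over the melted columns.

Each (plot, column) pair becomes one row: 3 × 3 = 9 rows.
For example, (A, shaded) → yield_kg=426.

plot  treatment  yield_kg
A     shaded     426     
A     irrigated  101     
A     mulched    131     
B     shaded     675     
B     irrigated  399     
B     mulched    191     
C     shaded     906     
C     irrigated  516     
C     mulched    680     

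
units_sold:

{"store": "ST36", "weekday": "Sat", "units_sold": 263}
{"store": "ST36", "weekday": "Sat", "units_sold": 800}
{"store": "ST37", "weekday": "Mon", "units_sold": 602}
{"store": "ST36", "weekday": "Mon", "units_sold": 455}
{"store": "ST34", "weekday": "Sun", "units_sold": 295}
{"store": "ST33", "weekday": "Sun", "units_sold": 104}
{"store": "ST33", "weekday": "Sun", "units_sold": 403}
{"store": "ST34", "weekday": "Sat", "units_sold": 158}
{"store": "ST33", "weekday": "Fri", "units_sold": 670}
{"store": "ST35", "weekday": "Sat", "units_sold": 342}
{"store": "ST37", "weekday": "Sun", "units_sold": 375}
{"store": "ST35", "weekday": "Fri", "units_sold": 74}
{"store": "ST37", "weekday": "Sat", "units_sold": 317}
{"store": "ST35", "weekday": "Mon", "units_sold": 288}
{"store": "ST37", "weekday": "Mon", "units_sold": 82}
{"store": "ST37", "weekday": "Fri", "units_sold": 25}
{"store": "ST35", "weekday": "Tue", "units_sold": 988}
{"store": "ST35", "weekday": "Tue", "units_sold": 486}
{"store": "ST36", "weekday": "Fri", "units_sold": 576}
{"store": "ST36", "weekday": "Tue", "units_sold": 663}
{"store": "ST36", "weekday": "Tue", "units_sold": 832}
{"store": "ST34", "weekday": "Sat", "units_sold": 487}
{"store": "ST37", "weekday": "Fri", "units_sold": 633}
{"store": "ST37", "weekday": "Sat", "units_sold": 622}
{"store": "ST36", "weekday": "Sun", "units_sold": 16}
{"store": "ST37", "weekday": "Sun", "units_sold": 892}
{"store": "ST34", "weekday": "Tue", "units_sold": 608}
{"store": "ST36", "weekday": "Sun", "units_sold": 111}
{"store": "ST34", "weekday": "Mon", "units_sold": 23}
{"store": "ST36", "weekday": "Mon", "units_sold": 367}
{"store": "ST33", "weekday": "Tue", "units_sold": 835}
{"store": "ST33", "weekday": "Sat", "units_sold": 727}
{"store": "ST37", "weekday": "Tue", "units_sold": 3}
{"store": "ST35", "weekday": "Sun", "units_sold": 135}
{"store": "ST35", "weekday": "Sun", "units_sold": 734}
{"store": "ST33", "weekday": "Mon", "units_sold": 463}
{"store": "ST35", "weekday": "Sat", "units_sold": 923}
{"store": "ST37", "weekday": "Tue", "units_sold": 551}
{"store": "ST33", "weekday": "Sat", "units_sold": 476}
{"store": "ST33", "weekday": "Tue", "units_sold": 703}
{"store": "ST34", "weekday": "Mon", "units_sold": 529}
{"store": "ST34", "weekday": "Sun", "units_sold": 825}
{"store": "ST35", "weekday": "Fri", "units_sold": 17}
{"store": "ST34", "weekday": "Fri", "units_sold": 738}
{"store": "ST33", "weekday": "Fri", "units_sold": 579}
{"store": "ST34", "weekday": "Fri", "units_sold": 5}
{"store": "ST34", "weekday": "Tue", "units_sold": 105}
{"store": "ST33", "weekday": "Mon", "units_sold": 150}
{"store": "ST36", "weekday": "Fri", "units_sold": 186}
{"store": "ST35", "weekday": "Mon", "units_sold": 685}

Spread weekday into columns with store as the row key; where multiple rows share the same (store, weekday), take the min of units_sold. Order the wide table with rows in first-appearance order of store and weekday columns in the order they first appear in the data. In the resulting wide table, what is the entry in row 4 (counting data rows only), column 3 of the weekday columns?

With rows in first-appearance order of store, row 4 is store=ST33. weekday columns in first-appearance order: Sat, Mon, Sun, Fri, Tue; column 3 is Sun.
Long rows with store=ST33, weekday=Sun: min(104, 403) = 104.

104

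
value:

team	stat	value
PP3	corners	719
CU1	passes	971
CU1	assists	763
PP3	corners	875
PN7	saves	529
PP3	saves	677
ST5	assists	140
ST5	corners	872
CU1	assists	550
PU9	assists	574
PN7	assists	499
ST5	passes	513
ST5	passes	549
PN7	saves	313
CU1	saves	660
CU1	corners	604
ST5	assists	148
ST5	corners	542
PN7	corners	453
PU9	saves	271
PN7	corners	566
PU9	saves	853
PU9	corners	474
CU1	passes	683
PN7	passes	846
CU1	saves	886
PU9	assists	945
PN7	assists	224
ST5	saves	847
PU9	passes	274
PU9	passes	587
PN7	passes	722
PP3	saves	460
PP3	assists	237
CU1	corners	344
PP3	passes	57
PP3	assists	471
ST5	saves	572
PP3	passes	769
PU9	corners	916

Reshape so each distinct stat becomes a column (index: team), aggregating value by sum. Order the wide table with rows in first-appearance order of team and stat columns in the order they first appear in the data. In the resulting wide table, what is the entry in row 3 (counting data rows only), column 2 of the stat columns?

1568

With rows in first-appearance order of team, row 3 is team=PN7. stat columns in first-appearance order: corners, passes, assists, saves; column 2 is passes.
Long rows with team=PN7, stat=passes: 846 + 722 = 1568.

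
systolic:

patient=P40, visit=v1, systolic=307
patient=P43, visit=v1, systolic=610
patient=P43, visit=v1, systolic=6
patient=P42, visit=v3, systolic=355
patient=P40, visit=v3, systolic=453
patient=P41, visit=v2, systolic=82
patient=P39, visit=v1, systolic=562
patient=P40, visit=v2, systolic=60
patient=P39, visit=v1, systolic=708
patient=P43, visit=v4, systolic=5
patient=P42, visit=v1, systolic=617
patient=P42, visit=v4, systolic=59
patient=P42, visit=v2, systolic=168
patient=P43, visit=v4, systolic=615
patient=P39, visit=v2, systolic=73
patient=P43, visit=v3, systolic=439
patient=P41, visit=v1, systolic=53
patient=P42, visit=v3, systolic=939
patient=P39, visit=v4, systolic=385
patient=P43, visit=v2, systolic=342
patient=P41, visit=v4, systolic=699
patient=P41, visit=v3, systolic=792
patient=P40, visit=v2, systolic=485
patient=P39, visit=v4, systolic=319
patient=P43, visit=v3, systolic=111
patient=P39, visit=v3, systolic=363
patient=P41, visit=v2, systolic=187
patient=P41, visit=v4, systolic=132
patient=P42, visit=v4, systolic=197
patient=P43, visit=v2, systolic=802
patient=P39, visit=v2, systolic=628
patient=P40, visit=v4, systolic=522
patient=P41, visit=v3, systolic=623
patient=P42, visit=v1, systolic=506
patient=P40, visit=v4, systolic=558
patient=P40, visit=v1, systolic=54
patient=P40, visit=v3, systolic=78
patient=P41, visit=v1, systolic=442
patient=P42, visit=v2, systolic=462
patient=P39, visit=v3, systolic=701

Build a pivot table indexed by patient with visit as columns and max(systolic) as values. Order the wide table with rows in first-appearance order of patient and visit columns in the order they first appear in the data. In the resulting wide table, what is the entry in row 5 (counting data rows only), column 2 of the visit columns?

With rows in first-appearance order of patient, row 5 is patient=P39. visit columns in first-appearance order: v1, v3, v2, v4; column 2 is v3.
Long rows with patient=P39, visit=v3: max(363, 701) = 701.

701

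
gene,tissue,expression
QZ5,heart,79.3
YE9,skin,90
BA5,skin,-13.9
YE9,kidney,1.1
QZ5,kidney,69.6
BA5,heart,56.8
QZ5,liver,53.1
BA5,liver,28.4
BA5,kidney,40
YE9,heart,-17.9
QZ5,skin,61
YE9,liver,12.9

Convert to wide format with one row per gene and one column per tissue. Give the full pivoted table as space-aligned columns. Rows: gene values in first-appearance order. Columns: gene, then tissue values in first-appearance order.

Columns: gene plus the 4 distinct tissue values (heart, skin, kidney, liver).
For example, row QZ5 column heart takes expression=79.3 from the long row (QZ5, heart).

gene  heart  skin   kidney  liver
QZ5   79.3   61     69.6    53.1 
YE9   -17.9  90     1.1     12.9 
BA5   56.8   -13.9  40      28.4 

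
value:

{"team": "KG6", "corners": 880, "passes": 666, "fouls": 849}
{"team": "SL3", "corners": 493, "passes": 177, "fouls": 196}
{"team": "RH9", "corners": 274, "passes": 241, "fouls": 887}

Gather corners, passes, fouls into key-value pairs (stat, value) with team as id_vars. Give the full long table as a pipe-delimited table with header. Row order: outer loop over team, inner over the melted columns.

Each (team, column) pair becomes one row: 3 × 3 = 9 rows.
For example, (KG6, corners) → value=880.

| team | stat | value |
| KG6 | corners | 880 |
| KG6 | passes | 666 |
| KG6 | fouls | 849 |
| SL3 | corners | 493 |
| SL3 | passes | 177 |
| SL3 | fouls | 196 |
| RH9 | corners | 274 |
| RH9 | passes | 241 |
| RH9 | fouls | 887 |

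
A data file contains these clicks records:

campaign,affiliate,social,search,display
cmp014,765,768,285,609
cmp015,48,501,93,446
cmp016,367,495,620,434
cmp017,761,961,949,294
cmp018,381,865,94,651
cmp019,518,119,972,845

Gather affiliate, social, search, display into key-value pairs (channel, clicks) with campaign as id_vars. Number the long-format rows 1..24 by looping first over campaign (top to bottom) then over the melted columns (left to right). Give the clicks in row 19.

24 rows total (6 × 4). Row 19: index ⌊(19-1)/4⌋ = 4 into campaign → cmp018; (19-1) mod 4 = 2 into the melted columns → search.
So row 19 is (cmp018, search, 94); clicks = 94.

94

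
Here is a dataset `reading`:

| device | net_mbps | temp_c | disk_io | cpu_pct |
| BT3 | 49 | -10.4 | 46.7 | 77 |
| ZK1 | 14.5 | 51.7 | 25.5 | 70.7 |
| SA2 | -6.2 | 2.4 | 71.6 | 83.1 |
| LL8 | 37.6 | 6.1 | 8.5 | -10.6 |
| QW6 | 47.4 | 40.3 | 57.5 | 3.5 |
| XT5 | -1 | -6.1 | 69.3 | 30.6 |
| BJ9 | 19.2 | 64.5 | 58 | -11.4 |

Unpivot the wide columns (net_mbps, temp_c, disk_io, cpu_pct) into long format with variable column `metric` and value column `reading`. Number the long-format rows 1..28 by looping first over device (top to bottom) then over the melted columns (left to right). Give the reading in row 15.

8.5

28 rows total (7 × 4). Row 15: index ⌊(15-1)/4⌋ = 3 into device → LL8; (15-1) mod 4 = 2 into the melted columns → disk_io.
So row 15 is (LL8, disk_io, 8.5); reading = 8.5.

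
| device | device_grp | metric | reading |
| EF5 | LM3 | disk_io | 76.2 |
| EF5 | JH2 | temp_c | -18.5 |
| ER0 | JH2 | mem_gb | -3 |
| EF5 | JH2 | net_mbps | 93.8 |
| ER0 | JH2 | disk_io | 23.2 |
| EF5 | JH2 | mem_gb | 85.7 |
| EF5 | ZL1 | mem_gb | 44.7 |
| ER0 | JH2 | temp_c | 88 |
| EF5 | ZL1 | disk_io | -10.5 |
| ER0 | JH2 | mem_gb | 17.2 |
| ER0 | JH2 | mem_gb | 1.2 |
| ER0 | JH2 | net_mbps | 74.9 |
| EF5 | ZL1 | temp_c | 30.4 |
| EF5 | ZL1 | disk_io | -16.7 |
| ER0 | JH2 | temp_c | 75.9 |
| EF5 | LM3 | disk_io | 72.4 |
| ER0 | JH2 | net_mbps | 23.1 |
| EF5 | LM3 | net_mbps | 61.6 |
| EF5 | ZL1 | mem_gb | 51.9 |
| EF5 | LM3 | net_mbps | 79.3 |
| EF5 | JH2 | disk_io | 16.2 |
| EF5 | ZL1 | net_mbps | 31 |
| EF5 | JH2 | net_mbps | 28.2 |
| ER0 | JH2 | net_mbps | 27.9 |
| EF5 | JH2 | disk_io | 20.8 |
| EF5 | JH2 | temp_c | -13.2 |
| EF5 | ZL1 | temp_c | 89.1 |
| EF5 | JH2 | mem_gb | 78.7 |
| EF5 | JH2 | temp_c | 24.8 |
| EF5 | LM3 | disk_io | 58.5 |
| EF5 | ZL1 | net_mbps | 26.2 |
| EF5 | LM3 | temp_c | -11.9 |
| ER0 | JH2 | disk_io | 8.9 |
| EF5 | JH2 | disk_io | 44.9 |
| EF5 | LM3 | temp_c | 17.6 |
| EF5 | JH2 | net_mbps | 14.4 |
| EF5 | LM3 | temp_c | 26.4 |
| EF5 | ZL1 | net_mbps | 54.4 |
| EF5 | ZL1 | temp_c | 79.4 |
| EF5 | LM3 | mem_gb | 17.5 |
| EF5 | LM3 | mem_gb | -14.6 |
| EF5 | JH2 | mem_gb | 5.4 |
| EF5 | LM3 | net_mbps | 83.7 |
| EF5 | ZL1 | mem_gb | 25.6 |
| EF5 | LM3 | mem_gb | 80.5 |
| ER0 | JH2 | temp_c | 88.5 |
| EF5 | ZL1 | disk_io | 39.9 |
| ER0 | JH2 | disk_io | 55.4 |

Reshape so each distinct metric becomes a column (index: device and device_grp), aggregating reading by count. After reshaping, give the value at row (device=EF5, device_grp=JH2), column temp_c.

3

Rows with device=EF5, device_grp=JH2 and metric=temp_c: reading values are -18.5, -13.2, 24.8.
3 rows match — count = 3.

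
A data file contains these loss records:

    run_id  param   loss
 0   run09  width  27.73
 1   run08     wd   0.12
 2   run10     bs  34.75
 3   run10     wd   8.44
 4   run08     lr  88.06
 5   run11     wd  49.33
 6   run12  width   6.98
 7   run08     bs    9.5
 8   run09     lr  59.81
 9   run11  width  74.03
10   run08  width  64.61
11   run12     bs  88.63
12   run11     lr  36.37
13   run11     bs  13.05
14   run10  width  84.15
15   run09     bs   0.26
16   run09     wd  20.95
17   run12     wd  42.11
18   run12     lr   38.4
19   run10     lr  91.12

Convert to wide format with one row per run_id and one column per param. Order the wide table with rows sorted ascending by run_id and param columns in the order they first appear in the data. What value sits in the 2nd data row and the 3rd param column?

0.26

With rows sorted ascending by run_id, row 2 is run_id=run09. param columns in first-appearance order: width, wd, bs, lr; column 3 is bs.
Long rows with run_id=run09, param=bs: loss = 0.26.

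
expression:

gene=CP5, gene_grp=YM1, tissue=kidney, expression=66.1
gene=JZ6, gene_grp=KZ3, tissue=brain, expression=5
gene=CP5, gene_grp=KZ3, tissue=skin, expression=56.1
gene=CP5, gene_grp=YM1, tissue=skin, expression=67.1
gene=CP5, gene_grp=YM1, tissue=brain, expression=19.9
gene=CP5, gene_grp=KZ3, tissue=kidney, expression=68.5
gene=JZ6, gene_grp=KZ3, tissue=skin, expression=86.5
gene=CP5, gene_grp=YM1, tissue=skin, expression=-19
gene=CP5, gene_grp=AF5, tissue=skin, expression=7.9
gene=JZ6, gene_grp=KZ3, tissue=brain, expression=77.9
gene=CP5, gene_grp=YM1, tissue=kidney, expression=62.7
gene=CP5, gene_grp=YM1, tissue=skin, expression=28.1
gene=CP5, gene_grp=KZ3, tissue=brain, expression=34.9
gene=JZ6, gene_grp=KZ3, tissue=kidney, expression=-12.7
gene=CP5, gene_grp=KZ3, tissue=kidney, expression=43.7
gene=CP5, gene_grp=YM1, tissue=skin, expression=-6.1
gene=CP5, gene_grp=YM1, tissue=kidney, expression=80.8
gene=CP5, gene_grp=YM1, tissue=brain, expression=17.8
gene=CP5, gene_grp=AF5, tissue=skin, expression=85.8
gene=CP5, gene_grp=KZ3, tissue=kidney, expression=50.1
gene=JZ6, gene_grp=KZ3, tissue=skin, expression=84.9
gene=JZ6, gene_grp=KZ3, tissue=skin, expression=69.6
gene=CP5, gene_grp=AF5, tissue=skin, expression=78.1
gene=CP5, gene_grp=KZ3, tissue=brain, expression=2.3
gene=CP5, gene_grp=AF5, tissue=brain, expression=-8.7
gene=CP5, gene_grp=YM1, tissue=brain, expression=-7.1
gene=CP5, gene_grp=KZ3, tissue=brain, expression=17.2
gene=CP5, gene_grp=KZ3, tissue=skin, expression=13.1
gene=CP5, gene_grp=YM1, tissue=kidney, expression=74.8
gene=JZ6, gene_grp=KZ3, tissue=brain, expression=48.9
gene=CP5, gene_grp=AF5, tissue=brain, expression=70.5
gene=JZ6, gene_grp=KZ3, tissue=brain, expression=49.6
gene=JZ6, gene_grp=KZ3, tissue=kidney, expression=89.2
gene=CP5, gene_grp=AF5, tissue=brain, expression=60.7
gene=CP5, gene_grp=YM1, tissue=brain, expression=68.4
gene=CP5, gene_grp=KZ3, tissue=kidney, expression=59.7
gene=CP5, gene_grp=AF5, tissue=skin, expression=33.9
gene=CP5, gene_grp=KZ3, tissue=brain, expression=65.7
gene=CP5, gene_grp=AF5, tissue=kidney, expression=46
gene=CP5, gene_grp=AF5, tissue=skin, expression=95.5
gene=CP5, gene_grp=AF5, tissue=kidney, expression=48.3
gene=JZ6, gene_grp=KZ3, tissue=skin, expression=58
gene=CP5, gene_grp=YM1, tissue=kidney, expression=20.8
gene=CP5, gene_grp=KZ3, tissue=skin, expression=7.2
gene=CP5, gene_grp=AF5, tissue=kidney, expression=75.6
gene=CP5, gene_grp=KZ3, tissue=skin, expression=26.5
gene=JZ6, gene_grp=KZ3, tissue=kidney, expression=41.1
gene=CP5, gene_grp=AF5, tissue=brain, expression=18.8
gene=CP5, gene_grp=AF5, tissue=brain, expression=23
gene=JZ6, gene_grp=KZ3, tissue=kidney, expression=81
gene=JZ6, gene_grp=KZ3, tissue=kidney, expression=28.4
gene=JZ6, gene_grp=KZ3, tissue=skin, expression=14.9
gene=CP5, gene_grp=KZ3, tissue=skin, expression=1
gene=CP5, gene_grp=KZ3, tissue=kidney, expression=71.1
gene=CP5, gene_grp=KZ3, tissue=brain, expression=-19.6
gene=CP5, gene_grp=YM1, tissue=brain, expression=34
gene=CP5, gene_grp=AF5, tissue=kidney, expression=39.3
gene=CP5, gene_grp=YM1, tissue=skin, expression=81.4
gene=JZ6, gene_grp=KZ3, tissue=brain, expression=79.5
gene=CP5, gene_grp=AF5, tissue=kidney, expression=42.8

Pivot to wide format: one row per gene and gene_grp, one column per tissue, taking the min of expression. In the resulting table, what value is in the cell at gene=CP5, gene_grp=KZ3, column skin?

1

Rows with gene=CP5, gene_grp=KZ3 and tissue=skin: expression values are 56.1, 13.1, 7.2, 26.5, 1.
min(56.1, 13.1, 7.2, 26.5, 1) = 1.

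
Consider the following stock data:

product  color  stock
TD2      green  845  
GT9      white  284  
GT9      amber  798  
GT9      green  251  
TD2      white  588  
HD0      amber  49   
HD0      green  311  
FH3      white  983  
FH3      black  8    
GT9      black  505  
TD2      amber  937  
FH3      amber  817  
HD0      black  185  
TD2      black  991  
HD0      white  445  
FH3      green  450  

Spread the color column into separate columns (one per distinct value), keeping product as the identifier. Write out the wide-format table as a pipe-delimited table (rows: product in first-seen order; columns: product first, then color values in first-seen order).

| product | green | white | amber | black |
| TD2 | 845 | 588 | 937 | 991 |
| GT9 | 251 | 284 | 798 | 505 |
| HD0 | 311 | 445 | 49 | 185 |
| FH3 | 450 | 983 | 817 | 8 |

Columns: product plus the 4 distinct color values (green, white, amber, black).
For example, row TD2 column green takes stock=845 from the long row (TD2, green).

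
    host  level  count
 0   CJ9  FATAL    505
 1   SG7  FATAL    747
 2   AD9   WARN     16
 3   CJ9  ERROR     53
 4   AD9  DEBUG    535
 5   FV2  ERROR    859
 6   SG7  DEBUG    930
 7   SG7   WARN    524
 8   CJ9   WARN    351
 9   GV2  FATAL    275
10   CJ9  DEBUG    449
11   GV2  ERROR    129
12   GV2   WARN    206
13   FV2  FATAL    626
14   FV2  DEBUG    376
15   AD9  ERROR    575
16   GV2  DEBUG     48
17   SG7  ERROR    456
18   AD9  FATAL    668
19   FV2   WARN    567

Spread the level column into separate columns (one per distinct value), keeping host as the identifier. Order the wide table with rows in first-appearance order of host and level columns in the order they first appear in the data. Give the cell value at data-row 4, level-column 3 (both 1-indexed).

859

With rows in first-appearance order of host, row 4 is host=FV2. level columns in first-appearance order: FATAL, WARN, ERROR, DEBUG; column 3 is ERROR.
Long rows with host=FV2, level=ERROR: count = 859.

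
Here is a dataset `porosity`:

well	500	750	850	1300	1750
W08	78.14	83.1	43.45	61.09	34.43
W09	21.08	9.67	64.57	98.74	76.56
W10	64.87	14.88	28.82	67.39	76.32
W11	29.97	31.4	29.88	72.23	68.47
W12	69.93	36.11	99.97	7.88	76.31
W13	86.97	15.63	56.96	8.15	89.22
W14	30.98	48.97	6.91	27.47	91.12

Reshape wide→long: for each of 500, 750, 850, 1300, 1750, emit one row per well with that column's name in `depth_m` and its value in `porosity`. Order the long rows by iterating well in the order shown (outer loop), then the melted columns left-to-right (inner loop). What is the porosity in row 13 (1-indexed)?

35 rows total (7 × 5). Row 13: index ⌊(13-1)/5⌋ = 2 into well → W10; (13-1) mod 5 = 2 into the melted columns → 850.
So row 13 is (W10, 850, 28.82); porosity = 28.82.

28.82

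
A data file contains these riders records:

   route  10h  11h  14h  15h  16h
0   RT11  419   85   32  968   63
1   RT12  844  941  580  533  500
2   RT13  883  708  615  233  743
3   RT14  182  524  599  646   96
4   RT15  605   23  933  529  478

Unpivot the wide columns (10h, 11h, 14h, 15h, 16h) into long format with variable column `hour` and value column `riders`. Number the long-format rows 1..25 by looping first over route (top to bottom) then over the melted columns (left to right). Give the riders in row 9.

533

25 rows total (5 × 5). Row 9: index ⌊(9-1)/5⌋ = 1 into route → RT12; (9-1) mod 5 = 3 into the melted columns → 15h.
So row 9 is (RT12, 15h, 533); riders = 533.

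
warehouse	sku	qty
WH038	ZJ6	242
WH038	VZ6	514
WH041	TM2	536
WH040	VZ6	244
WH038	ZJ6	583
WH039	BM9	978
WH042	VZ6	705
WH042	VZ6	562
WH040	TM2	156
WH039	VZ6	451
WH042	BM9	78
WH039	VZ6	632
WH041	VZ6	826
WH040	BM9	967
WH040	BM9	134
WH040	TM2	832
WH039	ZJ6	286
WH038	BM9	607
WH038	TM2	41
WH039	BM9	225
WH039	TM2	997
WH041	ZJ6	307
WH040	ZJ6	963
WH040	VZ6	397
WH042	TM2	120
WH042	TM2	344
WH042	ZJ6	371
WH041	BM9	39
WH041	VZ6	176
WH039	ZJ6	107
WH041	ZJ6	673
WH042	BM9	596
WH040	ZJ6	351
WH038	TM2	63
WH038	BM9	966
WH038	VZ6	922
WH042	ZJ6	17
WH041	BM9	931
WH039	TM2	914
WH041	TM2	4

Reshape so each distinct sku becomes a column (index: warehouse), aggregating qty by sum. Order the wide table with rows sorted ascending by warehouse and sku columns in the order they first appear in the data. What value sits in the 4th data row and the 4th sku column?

With rows sorted ascending by warehouse, row 4 is warehouse=WH041. sku columns in first-appearance order: ZJ6, VZ6, TM2, BM9; column 4 is BM9.
Long rows with warehouse=WH041, sku=BM9: 39 + 931 = 970.

970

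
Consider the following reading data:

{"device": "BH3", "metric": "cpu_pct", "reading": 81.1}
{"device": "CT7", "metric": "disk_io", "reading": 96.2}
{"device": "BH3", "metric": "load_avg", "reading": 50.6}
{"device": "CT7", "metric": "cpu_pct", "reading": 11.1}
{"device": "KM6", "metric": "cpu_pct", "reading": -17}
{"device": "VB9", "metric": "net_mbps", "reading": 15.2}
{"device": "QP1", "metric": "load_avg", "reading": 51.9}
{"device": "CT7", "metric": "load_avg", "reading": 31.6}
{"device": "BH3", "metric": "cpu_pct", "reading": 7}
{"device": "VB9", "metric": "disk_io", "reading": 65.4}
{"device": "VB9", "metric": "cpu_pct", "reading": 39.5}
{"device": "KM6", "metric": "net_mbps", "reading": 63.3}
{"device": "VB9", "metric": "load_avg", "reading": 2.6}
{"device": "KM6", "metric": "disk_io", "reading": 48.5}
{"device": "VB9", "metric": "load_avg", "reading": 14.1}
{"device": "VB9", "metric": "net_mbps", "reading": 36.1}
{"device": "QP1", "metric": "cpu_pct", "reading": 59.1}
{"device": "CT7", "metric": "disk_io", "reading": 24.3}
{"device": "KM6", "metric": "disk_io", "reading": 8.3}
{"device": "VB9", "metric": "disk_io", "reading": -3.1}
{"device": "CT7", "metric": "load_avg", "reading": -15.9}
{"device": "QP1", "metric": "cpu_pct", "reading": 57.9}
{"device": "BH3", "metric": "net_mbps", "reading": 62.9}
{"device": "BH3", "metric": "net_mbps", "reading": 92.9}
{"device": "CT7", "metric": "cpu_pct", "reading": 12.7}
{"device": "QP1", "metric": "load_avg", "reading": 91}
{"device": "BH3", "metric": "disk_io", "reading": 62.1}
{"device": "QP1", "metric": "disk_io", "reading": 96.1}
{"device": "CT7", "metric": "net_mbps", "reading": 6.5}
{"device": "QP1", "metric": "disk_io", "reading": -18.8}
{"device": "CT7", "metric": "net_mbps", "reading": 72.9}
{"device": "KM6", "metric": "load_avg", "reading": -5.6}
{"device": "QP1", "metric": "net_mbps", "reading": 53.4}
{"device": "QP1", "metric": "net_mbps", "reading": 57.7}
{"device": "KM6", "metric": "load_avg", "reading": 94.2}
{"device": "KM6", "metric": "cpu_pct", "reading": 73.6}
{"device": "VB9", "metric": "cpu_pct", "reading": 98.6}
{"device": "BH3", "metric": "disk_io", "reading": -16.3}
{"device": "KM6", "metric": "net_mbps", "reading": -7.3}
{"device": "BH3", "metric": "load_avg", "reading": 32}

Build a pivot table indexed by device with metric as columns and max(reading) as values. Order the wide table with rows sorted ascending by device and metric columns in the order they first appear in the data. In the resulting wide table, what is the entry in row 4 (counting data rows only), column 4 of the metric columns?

57.7

With rows sorted ascending by device, row 4 is device=QP1. metric columns in first-appearance order: cpu_pct, disk_io, load_avg, net_mbps; column 4 is net_mbps.
Long rows with device=QP1, metric=net_mbps: max(53.4, 57.7) = 57.7.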